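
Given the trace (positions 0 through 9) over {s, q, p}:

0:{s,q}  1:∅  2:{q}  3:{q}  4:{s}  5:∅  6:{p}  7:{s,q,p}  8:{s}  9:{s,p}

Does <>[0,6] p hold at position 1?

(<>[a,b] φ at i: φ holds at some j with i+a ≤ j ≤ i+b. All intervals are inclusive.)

Holds

Check p at each j in [1,7]:
  j=1: false
  j=2: false
  j=3: false
  j=4: false
  j=5: false
  j=6: true
  j=7: true
Found at j=6 → formula holds.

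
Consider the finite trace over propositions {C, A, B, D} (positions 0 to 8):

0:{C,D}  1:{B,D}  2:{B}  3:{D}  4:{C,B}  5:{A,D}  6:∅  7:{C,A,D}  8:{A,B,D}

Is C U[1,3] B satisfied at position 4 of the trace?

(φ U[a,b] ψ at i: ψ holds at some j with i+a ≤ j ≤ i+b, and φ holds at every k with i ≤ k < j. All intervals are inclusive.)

Does not hold

Need some j in [5,7] with B, and C at every k in [4,j-1].
  j=5: B false.
  j=6: B false.
  j=7: B false.
No j in the window works → until fails.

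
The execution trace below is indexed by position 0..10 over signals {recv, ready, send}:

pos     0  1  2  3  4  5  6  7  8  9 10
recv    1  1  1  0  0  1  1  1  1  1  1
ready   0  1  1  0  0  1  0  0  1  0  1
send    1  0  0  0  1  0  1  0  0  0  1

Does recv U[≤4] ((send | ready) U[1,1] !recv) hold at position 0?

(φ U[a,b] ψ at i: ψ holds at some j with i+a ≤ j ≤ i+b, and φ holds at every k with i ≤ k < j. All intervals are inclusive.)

Need some j in [0,4] with ((send | ready) U[1,1] !recv), and recv at every k in [0,j-1].
  j=0: ((send | ready) U[1,1] !recv) — fails.
  j=1: ((send | ready) U[1,1] !recv) — fails.
  j=2: ((send | ready) U[1,1] !recv) holds; recv holds at every k in [0,1] → satisfied.

Holds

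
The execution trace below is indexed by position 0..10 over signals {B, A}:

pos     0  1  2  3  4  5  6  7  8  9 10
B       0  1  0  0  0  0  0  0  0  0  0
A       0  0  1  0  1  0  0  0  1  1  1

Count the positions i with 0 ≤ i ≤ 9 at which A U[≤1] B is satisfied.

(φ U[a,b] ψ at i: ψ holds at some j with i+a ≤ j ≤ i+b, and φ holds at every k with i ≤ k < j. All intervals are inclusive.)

Evaluate at each i in [0,9]:
  i=0: ✗ (lhs fails at k=0 before rhs at j=1)
  i=1: ✓ (rhs at j=1)
  i=2: ✗ (no rhs in [2,3])
  i=3: ✗ (no rhs in [3,4])
  i=4: ✗ (no rhs in [4,5])
  i=5: ✗ (no rhs in [5,6])
  i=6: ✗ (no rhs in [6,7])
  i=7: ✗ (no rhs in [7,8])
  i=8: ✗ (no rhs in [8,9])
  i=9: ✗ (no rhs in [9,10])
Positions where it holds: {1} → 1.

1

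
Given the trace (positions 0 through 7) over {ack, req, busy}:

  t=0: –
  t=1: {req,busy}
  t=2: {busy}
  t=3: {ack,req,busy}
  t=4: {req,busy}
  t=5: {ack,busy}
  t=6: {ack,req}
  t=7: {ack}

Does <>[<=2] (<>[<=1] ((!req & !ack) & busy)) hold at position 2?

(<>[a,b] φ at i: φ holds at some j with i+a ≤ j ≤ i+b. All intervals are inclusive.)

Check <>[<=1] ((!req & !ack) & busy) at each j in [2,4]:
  j=2: holds (witness at 2)
  j=3: fails (none in [3,4])
  j=4: fails (none in [4,5])
Found at j=2 → formula holds.

Yes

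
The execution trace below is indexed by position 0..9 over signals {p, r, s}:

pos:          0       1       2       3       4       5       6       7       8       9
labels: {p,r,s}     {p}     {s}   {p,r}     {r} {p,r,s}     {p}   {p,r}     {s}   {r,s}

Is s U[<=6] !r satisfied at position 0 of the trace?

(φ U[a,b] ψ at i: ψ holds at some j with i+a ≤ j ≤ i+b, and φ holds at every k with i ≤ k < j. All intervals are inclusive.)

Yes

Need some j in [0,6] with !r, and s at every k in [0,j-1].
  j=0: !r false.
  j=1: !r holds; s holds at every k in [0,0] → satisfied.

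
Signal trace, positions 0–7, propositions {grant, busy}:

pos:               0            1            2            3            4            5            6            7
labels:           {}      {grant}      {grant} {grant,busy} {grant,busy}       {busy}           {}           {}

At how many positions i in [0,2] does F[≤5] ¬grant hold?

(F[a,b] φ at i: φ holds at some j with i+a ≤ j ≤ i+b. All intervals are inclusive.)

3

Evaluate at each i in [0,2]:
  i=0: ✓ (witness j=0)
  i=1: ✓ (witness j=5)
  i=2: ✓ (witness j=5)
Positions where it holds: {0, 1, 2} → 3.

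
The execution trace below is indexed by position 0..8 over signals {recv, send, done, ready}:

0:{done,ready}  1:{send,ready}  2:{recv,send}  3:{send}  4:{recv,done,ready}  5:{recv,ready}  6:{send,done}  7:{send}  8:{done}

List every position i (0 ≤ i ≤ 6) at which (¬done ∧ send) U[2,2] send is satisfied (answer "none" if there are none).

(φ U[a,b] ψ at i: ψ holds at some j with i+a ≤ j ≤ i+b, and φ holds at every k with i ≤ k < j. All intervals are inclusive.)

1

Evaluate at each i in [0,6]:
  i=0: ✗ (lhs fails at k=0 before rhs at j=2)
  i=1: ✓ (rhs at j=3; lhs holds on [1,2])
  i=2: ✗ (no rhs in [4,4])
  i=3: ✗ (no rhs in [5,5])
  i=4: ✗ (lhs fails at k=4 before rhs at j=6)
  i=5: ✗ (lhs fails at k=5 before rhs at j=7)
  i=6: ✗ (no rhs in [8,8])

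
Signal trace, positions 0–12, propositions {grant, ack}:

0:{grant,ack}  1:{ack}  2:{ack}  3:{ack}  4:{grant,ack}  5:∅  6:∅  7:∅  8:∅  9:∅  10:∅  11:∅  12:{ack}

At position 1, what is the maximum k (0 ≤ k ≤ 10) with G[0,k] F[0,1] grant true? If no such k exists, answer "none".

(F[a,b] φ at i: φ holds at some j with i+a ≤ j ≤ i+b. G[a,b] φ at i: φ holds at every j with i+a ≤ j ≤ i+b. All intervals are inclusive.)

F[0,1] grant must hold from j=1 onward; find where it first fails.
  j=1: fails → no k works.

none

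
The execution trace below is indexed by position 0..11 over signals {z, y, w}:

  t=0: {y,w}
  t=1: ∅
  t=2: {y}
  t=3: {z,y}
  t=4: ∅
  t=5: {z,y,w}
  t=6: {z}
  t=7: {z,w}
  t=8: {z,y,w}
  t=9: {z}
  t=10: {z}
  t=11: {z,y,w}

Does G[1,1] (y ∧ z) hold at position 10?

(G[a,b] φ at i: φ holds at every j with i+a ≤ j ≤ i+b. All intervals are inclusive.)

Yes

Check (y ∧ z) at every j in [11,11]:
  j=11: true
All positions satisfy it → formula holds.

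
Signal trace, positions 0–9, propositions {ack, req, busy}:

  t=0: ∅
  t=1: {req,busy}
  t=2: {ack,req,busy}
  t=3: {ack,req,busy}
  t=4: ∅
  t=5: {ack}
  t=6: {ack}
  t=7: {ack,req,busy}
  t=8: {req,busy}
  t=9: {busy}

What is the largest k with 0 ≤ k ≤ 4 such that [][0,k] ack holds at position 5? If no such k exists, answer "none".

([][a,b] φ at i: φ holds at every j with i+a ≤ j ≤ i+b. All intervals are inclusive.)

2

ack must hold from j=5 onward; find where it first fails.
  j=5: holds
  j=6: holds
  j=7: holds
  j=8: fails
Holds on [5,7], so largest k = 2.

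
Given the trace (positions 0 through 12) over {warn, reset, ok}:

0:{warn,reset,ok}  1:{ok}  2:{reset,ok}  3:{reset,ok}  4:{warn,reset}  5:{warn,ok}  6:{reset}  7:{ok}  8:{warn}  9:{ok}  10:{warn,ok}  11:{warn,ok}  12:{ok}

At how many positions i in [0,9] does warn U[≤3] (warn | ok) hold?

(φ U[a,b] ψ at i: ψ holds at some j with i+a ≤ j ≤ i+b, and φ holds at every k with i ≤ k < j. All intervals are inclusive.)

9

Evaluate at each i in [0,9]:
  i=0: ✓ (rhs at j=0)
  i=1: ✓ (rhs at j=1)
  i=2: ✓ (rhs at j=2)
  i=3: ✓ (rhs at j=3)
  i=4: ✓ (rhs at j=4)
  i=5: ✓ (rhs at j=5)
  i=6: ✗ (lhs fails at k=6 before rhs at j=7)
  i=7: ✓ (rhs at j=7)
  i=8: ✓ (rhs at j=8)
  i=9: ✓ (rhs at j=9)
Positions where it holds: {0, 1, 2, 3, 4, 5, 7, 8, 9} → 9.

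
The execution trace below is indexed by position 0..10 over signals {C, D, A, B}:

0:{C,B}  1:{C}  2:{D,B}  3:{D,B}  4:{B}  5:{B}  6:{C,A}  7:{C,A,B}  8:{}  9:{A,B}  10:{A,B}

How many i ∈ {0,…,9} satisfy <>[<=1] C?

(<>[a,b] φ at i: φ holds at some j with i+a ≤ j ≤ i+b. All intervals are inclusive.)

Evaluate at each i in [0,9]:
  i=0: ✓ (witness j=0)
  i=1: ✓ (witness j=1)
  i=2: ✗ (none in [2,3])
  i=3: ✗ (none in [3,4])
  i=4: ✗ (none in [4,5])
  i=5: ✓ (witness j=6)
  i=6: ✓ (witness j=6)
  i=7: ✓ (witness j=7)
  i=8: ✗ (none in [8,9])
  i=9: ✗ (none in [9,10])
Positions where it holds: {0, 1, 5, 6, 7} → 5.

5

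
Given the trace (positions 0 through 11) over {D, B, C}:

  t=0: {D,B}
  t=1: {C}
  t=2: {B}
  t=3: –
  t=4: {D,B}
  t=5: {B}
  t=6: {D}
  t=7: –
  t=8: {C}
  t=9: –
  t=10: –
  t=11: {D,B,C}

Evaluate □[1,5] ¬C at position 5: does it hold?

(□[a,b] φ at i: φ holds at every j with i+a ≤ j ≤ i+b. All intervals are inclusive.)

Check ¬C at every j in [6,10]:
  j=6: true
  j=7: true
  j=8: false
  j=9: true
  j=10: true
Fails at j=8 → formula fails.

Does not hold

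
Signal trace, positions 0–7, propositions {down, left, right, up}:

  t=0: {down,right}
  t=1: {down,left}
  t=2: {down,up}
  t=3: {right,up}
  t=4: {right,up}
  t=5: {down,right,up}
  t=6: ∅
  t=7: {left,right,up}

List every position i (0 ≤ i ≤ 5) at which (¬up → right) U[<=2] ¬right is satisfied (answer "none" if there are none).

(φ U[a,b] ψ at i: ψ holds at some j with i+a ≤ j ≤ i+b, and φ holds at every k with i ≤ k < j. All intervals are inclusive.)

0, 1, 2, 4, 5

Evaluate at each i in [0,5]:
  i=0: ✓ (rhs at j=1; lhs holds on [0,0])
  i=1: ✓ (rhs at j=1)
  i=2: ✓ (rhs at j=2)
  i=3: ✗ (no rhs in [3,5])
  i=4: ✓ (rhs at j=6; lhs holds on [4,5])
  i=5: ✓ (rhs at j=6; lhs holds on [5,5])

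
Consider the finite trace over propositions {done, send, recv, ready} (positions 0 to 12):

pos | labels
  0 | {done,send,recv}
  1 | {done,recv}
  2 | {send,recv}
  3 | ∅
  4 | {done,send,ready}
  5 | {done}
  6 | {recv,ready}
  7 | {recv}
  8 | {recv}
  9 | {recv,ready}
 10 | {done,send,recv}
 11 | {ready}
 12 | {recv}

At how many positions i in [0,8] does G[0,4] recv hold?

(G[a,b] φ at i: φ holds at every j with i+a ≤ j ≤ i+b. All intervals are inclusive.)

Evaluate at each i in [0,8]:
  i=0: ✗ (fails at j=3)
  i=1: ✗ (fails at j=3)
  i=2: ✗ (fails at j=3)
  i=3: ✗ (fails at j=3)
  i=4: ✗ (fails at j=4)
  i=5: ✗ (fails at j=5)
  i=6: ✓ (all of [6,10])
  i=7: ✗ (fails at j=11)
  i=8: ✗ (fails at j=11)
Positions where it holds: {6} → 1.

1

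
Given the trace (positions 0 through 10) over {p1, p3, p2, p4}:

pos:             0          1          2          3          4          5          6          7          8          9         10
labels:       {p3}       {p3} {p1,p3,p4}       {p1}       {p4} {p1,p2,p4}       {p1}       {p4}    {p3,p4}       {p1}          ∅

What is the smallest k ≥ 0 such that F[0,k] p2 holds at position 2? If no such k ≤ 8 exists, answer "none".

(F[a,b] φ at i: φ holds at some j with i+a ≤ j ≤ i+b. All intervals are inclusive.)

3

Scan j = 2,3,… for p2:
  j=2: fails
  j=3: fails
  j=4: fails
  j=5: holds
First hit at j=5, so smallest k = 5-2 = 3.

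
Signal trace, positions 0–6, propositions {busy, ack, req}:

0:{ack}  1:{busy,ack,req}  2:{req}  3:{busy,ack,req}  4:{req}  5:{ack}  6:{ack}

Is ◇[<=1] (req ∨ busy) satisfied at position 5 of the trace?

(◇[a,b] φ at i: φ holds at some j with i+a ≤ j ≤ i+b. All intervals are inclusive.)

Check (req ∨ busy) at each j in [5,6]:
  j=5: false
  j=6: false
No position in the window satisfies it → formula fails.

Does not hold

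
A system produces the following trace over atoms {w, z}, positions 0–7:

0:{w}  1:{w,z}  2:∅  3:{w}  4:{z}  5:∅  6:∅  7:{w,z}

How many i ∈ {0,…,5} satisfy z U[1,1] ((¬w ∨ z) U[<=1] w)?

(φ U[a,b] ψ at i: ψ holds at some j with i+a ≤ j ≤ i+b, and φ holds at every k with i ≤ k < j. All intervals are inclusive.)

1

Evaluate at each i in [0,5]:
  i=0: ✗ (lhs fails at k=0 before rhs at j=1)
  i=1: ✓ (rhs at j=2; lhs holds on [1,1])
  i=2: ✗ (lhs fails at k=2 before rhs at j=3)
  i=3: ✗ (no rhs in [4,4])
  i=4: ✗ (no rhs in [5,5])
  i=5: ✗ (lhs fails at k=5 before rhs at j=6)
Positions where it holds: {1} → 1.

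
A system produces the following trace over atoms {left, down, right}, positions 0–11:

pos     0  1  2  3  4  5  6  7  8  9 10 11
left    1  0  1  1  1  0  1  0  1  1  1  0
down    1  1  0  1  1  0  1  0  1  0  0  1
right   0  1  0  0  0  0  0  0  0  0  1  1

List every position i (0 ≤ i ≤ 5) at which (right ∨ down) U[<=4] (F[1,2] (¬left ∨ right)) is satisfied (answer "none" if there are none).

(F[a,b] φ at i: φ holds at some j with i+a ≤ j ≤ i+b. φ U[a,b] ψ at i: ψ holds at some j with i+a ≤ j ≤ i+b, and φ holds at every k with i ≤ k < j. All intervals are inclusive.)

0, 3, 4, 5

Evaluate at each i in [0,5]:
  i=0: ✓ (rhs at j=0)
  i=1: ✗ (lhs fails at k=2 before rhs at j=3)
  i=2: ✗ (lhs fails at k=2 before rhs at j=3)
  i=3: ✓ (rhs at j=3)
  i=4: ✓ (rhs at j=4)
  i=5: ✓ (rhs at j=5)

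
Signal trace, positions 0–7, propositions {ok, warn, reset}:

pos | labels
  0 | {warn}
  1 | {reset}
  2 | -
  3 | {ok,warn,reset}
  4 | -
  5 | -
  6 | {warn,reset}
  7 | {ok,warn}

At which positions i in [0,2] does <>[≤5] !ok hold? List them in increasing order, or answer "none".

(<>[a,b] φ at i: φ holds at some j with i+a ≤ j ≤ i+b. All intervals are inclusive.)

0, 1, 2

Evaluate at each i in [0,2]:
  i=0: ✓ (witness j=0)
  i=1: ✓ (witness j=1)
  i=2: ✓ (witness j=2)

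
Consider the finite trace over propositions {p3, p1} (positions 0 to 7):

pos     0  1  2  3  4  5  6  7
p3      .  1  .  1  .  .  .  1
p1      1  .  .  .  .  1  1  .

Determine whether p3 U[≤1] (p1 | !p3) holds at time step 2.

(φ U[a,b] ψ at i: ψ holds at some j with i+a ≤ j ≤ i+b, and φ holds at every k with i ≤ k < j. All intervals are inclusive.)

Need some j in [2,3] with (p1 | !p3), and p3 at every k in [2,j-1].
  j=2: (p1 | !p3) holds; no prefix to check → satisfied.

Holds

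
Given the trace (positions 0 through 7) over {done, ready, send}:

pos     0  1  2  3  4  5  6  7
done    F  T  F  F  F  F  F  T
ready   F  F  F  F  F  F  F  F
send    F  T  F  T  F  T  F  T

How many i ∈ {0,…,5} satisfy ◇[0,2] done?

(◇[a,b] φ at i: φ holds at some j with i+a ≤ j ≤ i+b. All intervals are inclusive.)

3

Evaluate at each i in [0,5]:
  i=0: ✓ (witness j=1)
  i=1: ✓ (witness j=1)
  i=2: ✗ (none in [2,4])
  i=3: ✗ (none in [3,5])
  i=4: ✗ (none in [4,6])
  i=5: ✓ (witness j=7)
Positions where it holds: {0, 1, 5} → 3.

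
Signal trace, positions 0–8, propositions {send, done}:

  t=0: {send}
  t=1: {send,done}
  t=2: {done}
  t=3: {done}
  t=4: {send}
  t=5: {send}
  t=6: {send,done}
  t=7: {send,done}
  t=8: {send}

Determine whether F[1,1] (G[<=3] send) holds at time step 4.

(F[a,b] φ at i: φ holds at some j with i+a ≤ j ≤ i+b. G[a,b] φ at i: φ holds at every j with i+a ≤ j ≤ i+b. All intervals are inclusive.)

Check G[<=3] send at each j in [5,5]:
  j=5: holds on [5,8]
Found at j=5 → formula holds.

Holds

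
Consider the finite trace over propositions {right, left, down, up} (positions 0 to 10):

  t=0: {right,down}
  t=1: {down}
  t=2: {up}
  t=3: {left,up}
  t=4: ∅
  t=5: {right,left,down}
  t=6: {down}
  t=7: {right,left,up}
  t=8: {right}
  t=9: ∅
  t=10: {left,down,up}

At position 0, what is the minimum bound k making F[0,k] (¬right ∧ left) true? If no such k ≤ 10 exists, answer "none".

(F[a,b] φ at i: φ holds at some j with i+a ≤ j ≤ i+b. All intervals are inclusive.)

3

Scan j = 0,1,… for (¬right ∧ left):
  j=0: fails
  j=1: fails
  j=2: fails
  j=3: holds
First hit at j=3, so smallest k = 3-0 = 3.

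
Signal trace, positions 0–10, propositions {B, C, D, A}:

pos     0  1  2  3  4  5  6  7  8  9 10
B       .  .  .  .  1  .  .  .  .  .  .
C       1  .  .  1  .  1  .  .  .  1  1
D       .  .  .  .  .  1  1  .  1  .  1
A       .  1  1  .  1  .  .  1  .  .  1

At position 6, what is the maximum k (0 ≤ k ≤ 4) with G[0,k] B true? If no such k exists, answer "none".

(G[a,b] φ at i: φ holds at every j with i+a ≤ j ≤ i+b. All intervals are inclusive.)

B must hold from j=6 onward; find where it first fails.
  j=6: fails → no k works.

none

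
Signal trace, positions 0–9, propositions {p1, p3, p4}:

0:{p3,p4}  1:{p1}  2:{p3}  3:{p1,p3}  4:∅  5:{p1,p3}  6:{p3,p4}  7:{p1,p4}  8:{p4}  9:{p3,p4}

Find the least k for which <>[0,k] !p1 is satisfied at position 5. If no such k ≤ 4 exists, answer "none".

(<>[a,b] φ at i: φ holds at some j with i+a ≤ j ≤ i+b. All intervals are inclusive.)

1

Scan j = 5,6,… for !p1:
  j=5: fails
  j=6: holds
First hit at j=6, so smallest k = 6-5 = 1.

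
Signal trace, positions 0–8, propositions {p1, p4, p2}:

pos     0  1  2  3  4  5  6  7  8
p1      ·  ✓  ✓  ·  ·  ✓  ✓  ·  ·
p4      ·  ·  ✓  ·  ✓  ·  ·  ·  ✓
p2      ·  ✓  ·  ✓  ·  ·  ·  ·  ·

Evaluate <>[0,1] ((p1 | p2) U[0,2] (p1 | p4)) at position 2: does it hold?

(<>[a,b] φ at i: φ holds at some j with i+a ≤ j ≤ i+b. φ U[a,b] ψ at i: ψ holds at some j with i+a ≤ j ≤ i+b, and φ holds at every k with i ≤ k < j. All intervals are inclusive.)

Holds

Check ((p1 | p2) U[0,2] (p1 | p4)) at each j in [2,3]:
  j=2: holds
  j=3: holds
Found at j=2 → formula holds.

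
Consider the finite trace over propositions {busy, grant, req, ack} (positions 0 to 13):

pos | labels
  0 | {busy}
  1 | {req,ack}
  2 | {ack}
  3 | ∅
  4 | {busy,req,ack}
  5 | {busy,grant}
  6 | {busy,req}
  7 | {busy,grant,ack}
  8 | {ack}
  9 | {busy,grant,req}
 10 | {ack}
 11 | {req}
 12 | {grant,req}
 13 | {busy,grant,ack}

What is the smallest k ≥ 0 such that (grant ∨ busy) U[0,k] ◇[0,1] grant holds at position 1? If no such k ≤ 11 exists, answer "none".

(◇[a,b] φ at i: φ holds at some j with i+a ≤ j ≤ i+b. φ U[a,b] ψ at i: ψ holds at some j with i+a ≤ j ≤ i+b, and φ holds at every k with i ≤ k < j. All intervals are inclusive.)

none

Need earliest j ≥ 1 with ◇[0,1] grant, and (grant ∨ busy) at every k in [1,j-1].
  j=1: rhs fails.
  j=2: rhs fails.
  j=3: rhs fails.
  j=4: rhs holds but lhs fails at k=1.
  j=5: rhs holds but lhs fails at k=1.
  j=6: rhs holds but lhs fails at k=1.
  j=7: rhs holds but lhs fails at k=1.
  j=8: rhs holds but lhs fails at k=1.
  j=9: rhs holds but lhs fails at k=1.
  j=10: rhs fails.
  j=11: rhs holds but lhs fails at k=1.
  j=12: rhs holds but lhs fails at k=1.
No witness within the range → none.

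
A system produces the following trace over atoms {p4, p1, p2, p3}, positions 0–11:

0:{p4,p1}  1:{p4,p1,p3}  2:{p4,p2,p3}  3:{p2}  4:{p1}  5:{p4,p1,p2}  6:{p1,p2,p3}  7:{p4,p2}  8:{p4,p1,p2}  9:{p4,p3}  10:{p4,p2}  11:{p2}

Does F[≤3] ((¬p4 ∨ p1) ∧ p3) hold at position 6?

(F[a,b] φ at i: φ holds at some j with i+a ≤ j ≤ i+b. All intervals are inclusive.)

Check ((¬p4 ∨ p1) ∧ p3) at each j in [6,9]:
  j=6: true
  j=7: false
  j=8: false
  j=9: false
Found at j=6 → formula holds.

Yes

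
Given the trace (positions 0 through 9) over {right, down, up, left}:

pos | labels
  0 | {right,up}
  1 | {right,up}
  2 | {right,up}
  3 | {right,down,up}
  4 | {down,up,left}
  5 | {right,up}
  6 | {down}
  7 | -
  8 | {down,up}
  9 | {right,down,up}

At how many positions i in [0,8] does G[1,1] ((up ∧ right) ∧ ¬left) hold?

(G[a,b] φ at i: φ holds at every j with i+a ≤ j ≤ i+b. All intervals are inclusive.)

Evaluate at each i in [0,8]:
  i=0: ✓ (all of [1,1])
  i=1: ✓ (all of [2,2])
  i=2: ✓ (all of [3,3])
  i=3: ✗ (fails at j=4)
  i=4: ✓ (all of [5,5])
  i=5: ✗ (fails at j=6)
  i=6: ✗ (fails at j=7)
  i=7: ✗ (fails at j=8)
  i=8: ✓ (all of [9,9])
Positions where it holds: {0, 1, 2, 4, 8} → 5.

5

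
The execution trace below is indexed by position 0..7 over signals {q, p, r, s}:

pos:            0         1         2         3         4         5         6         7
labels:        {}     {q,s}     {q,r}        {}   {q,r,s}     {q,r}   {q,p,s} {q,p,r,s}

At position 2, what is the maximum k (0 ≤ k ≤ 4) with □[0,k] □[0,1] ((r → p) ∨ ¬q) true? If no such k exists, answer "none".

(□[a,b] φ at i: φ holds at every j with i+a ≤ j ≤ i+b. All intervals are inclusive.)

□[0,1] ((r → p) ∨ ¬q) must hold from j=2 onward; find where it first fails.
  j=2: fails → no k works.

none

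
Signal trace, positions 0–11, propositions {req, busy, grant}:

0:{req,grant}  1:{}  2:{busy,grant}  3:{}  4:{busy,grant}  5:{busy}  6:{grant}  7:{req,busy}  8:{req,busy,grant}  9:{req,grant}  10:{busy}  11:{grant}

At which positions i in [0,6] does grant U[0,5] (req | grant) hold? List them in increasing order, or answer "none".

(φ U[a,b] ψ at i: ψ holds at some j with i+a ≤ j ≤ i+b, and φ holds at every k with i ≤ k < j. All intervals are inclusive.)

Evaluate at each i in [0,6]:
  i=0: ✓ (rhs at j=0)
  i=1: ✗ (lhs fails at k=1 before rhs at j=2)
  i=2: ✓ (rhs at j=2)
  i=3: ✗ (lhs fails at k=3 before rhs at j=4)
  i=4: ✓ (rhs at j=4)
  i=5: ✗ (lhs fails at k=5 before rhs at j=6)
  i=6: ✓ (rhs at j=6)

0, 2, 4, 6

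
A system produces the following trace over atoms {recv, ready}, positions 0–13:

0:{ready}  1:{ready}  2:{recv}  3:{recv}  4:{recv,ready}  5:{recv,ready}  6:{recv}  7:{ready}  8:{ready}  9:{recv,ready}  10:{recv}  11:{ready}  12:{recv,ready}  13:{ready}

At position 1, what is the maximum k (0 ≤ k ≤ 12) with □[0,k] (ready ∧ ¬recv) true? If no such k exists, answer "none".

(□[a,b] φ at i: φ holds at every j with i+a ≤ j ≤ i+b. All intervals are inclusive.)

(ready ∧ ¬recv) must hold from j=1 onward; find where it first fails.
  j=1: holds
  j=2: fails
Holds on [1,1], so largest k = 0.

0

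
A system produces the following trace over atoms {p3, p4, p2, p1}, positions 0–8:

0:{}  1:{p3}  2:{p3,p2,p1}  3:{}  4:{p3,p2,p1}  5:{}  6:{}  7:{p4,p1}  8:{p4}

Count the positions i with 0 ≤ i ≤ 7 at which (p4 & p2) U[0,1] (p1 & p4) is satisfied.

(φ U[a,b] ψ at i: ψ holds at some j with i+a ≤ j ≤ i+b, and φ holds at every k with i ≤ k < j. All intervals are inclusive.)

1

Evaluate at each i in [0,7]:
  i=0: ✗ (no rhs in [0,1])
  i=1: ✗ (no rhs in [1,2])
  i=2: ✗ (no rhs in [2,3])
  i=3: ✗ (no rhs in [3,4])
  i=4: ✗ (no rhs in [4,5])
  i=5: ✗ (no rhs in [5,6])
  i=6: ✗ (lhs fails at k=6 before rhs at j=7)
  i=7: ✓ (rhs at j=7)
Positions where it holds: {7} → 1.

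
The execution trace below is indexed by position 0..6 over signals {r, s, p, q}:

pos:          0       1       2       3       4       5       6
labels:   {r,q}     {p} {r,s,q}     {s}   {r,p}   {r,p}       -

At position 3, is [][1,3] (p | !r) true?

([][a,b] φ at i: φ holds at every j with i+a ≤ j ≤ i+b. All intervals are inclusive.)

Check (p | !r) at every j in [4,6]:
  j=4: true
  j=5: true
  j=6: true
All positions satisfy it → formula holds.

Yes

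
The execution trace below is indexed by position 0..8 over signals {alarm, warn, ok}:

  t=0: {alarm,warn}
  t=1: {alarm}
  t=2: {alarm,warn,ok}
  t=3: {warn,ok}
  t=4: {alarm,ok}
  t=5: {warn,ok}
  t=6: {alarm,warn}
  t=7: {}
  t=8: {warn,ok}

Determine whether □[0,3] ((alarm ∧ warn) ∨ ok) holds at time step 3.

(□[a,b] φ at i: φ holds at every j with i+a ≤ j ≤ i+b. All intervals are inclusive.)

Holds

Check ((alarm ∧ warn) ∨ ok) at every j in [3,6]:
  j=3: true
  j=4: true
  j=5: true
  j=6: true
All positions satisfy it → formula holds.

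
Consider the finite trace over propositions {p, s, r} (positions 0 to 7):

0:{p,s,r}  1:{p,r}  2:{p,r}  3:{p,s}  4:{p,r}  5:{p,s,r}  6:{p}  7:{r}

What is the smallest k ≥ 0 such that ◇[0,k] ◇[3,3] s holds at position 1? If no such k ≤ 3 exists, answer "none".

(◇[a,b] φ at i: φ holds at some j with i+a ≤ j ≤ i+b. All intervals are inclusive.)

1

Scan j = 1,2,… for ◇[3,3] s:
  j=1: fails
  j=2: holds
First hit at j=2, so smallest k = 2-1 = 1.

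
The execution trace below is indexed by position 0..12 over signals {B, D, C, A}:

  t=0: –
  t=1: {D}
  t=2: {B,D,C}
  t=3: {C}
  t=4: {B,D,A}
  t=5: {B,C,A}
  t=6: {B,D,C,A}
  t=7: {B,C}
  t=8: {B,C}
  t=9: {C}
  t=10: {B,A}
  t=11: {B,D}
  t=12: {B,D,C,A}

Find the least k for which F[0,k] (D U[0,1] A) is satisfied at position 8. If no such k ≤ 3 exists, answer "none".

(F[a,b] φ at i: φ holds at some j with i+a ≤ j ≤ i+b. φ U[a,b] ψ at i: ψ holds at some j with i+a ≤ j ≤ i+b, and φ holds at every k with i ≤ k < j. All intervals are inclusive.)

2

Scan j = 8,9,… for (D U[0,1] A):
  j=8: fails
  j=9: fails
  j=10: holds
First hit at j=10, so smallest k = 10-8 = 2.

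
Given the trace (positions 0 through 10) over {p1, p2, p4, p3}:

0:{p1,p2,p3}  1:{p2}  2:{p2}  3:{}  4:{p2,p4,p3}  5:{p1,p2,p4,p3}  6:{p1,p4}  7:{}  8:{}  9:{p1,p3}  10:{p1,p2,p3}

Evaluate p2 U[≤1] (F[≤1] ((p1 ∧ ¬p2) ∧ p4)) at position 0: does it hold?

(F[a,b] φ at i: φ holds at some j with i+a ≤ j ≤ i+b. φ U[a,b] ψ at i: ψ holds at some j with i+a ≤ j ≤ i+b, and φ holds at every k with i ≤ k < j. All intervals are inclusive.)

No

Need some j in [0,1] with F[≤1] ((p1 ∧ ¬p2) ∧ p4), and p2 at every k in [0,j-1].
  j=0: F[≤1] ((p1 ∧ ¬p2) ∧ p4) — fails (none in [0,1]).
  j=1: F[≤1] ((p1 ∧ ¬p2) ∧ p4) — fails (none in [1,2]).
No j in the window works → until fails.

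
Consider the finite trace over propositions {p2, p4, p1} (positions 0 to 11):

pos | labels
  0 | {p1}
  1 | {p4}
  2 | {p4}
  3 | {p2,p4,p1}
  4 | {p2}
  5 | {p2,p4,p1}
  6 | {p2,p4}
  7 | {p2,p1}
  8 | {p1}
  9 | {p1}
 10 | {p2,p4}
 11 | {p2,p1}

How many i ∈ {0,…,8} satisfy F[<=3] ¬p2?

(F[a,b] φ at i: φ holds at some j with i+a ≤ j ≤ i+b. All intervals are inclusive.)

7

Evaluate at each i in [0,8]:
  i=0: ✓ (witness j=0)
  i=1: ✓ (witness j=1)
  i=2: ✓ (witness j=2)
  i=3: ✗ (none in [3,6])
  i=4: ✗ (none in [4,7])
  i=5: ✓ (witness j=8)
  i=6: ✓ (witness j=8)
  i=7: ✓ (witness j=8)
  i=8: ✓ (witness j=8)
Positions where it holds: {0, 1, 2, 5, 6, 7, 8} → 7.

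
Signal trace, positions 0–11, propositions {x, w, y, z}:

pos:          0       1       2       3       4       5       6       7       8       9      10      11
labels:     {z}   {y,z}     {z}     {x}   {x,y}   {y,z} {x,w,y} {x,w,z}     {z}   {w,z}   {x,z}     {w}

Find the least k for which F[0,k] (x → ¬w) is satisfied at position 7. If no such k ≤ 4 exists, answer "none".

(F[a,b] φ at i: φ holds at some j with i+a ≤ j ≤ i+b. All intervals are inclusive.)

Scan j = 7,8,… for (x → ¬w):
  j=7: fails
  j=8: holds
First hit at j=8, so smallest k = 8-7 = 1.

1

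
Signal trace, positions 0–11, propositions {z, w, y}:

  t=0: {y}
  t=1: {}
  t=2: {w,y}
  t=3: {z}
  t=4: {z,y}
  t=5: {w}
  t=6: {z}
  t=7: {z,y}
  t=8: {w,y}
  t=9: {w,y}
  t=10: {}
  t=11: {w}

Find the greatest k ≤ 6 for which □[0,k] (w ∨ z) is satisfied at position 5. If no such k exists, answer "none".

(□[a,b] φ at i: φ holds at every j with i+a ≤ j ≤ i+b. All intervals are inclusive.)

4

(w ∨ z) must hold from j=5 onward; find where it first fails.
  j=5: holds
  j=6: holds
  j=7: holds
  j=8: holds
  j=9: holds
  j=10: fails
Holds on [5,9], so largest k = 4.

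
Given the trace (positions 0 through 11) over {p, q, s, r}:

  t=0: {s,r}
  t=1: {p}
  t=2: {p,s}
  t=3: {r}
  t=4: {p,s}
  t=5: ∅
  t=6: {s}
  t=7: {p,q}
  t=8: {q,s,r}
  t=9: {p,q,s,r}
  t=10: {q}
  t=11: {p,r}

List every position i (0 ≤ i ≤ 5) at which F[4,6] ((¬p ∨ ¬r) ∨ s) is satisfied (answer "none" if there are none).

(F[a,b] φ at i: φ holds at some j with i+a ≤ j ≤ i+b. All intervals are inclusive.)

0, 1, 2, 3, 4, 5

Evaluate at each i in [0,5]:
  i=0: ✓ (witness j=4)
  i=1: ✓ (witness j=5)
  i=2: ✓ (witness j=6)
  i=3: ✓ (witness j=7)
  i=4: ✓ (witness j=8)
  i=5: ✓ (witness j=9)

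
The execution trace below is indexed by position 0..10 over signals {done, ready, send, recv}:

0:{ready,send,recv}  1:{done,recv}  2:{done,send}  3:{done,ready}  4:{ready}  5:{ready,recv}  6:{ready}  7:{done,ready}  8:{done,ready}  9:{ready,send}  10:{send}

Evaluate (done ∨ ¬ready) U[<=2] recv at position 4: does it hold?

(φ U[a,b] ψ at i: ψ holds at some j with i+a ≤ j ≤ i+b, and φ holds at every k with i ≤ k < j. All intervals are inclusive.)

Need some j in [4,6] with recv, and (done ∨ ¬ready) at every k in [4,j-1].
  j=4: recv false.
  j=5: recv holds, but (done ∨ ¬ready) fails at k=4 → not this j.
  j=6: recv false.
No j in the window works → until fails.

False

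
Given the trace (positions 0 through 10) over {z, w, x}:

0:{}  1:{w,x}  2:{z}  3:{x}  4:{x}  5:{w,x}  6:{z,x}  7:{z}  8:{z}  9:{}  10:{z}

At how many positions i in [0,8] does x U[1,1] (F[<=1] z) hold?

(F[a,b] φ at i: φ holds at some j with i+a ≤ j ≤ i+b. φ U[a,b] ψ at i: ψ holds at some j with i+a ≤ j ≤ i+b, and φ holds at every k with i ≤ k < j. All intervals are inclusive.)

4

Evaluate at each i in [0,8]:
  i=0: ✗ (lhs fails at k=0 before rhs at j=1)
  i=1: ✓ (rhs at j=2; lhs holds on [1,1])
  i=2: ✗ (no rhs in [3,3])
  i=3: ✗ (no rhs in [4,4])
  i=4: ✓ (rhs at j=5; lhs holds on [4,4])
  i=5: ✓ (rhs at j=6; lhs holds on [5,5])
  i=6: ✓ (rhs at j=7; lhs holds on [6,6])
  i=7: ✗ (lhs fails at k=7 before rhs at j=8)
  i=8: ✗ (lhs fails at k=8 before rhs at j=9)
Positions where it holds: {1, 4, 5, 6} → 4.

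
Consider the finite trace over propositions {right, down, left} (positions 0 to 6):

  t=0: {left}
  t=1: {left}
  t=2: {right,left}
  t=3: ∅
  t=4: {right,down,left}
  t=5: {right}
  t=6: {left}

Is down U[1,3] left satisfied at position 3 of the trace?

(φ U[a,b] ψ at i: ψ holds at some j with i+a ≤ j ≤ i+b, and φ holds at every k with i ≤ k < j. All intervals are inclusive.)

False

Need some j in [4,6] with left, and down at every k in [3,j-1].
  j=4: left holds, but down fails at k=3 → not this j.
  j=5: left false.
  j=6: left holds, but down fails at k=3 → not this j.
No j in the window works → until fails.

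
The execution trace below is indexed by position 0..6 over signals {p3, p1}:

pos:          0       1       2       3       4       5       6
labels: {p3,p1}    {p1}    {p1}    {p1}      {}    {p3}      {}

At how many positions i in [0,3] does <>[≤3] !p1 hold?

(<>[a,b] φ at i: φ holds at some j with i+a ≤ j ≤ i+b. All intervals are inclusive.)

Evaluate at each i in [0,3]:
  i=0: ✗ (none in [0,3])
  i=1: ✓ (witness j=4)
  i=2: ✓ (witness j=4)
  i=3: ✓ (witness j=4)
Positions where it holds: {1, 2, 3} → 3.

3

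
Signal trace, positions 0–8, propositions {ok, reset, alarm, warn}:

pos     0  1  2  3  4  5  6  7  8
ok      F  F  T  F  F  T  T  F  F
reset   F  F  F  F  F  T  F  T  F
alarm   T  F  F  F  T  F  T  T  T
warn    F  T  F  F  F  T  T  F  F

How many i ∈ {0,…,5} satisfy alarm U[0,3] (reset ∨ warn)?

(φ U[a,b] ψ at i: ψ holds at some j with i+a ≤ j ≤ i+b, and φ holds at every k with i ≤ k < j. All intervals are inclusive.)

Evaluate at each i in [0,5]:
  i=0: ✓ (rhs at j=1; lhs holds on [0,0])
  i=1: ✓ (rhs at j=1)
  i=2: ✗ (lhs fails at k=2 before rhs at j=5)
  i=3: ✗ (lhs fails at k=3 before rhs at j=5)
  i=4: ✓ (rhs at j=5; lhs holds on [4,4])
  i=5: ✓ (rhs at j=5)
Positions where it holds: {0, 1, 4, 5} → 4.

4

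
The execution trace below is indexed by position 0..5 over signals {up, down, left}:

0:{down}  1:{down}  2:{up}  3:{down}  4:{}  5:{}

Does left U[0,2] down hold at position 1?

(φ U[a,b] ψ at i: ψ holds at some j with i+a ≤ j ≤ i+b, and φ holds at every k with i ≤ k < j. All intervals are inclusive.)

Holds

Need some j in [1,3] with down, and left at every k in [1,j-1].
  j=1: down holds; no prefix to check → satisfied.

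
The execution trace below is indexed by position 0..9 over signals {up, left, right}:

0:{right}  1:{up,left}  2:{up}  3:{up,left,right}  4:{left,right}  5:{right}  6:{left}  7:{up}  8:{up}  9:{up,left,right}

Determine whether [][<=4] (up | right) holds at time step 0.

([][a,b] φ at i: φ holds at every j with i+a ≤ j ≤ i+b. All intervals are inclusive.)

Check (up | right) at every j in [0,4]:
  j=0: true
  j=1: true
  j=2: true
  j=3: true
  j=4: true
All positions satisfy it → formula holds.

Holds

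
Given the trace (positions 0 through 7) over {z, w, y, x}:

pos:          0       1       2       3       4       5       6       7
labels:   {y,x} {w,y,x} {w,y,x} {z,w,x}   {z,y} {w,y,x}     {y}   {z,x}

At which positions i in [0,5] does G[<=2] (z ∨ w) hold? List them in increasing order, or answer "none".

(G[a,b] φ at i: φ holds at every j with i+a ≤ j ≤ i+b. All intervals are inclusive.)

Evaluate at each i in [0,5]:
  i=0: ✗ (fails at j=0)
  i=1: ✓ (all of [1,3])
  i=2: ✓ (all of [2,4])
  i=3: ✓ (all of [3,5])
  i=4: ✗ (fails at j=6)
  i=5: ✗ (fails at j=6)

1, 2, 3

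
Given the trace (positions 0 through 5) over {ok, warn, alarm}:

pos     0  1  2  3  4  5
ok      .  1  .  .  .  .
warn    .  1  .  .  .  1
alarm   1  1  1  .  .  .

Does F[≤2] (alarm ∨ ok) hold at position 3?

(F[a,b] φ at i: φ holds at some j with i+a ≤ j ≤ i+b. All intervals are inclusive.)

Does not hold

Check (alarm ∨ ok) at each j in [3,5]:
  j=3: false
  j=4: false
  j=5: false
No position in the window satisfies it → formula fails.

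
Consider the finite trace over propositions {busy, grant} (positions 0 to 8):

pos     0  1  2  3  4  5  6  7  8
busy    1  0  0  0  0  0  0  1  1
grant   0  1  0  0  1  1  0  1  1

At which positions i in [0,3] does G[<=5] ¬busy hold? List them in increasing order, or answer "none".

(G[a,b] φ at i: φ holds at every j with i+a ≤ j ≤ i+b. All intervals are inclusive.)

1

Evaluate at each i in [0,3]:
  i=0: ✗ (fails at j=0)
  i=1: ✓ (all of [1,6])
  i=2: ✗ (fails at j=7)
  i=3: ✗ (fails at j=7)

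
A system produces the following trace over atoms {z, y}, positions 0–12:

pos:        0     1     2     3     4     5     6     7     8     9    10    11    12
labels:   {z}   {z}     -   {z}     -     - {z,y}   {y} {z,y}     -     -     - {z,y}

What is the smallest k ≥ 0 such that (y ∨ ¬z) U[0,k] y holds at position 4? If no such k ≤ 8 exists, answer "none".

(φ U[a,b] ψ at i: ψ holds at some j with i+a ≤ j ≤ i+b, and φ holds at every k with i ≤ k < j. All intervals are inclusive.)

Need earliest j ≥ 4 with y, and (y ∨ ¬z) at every k in [4,j-1].
  j=4: rhs fails.
  j=5: rhs fails.
  j=6: rhs holds; lhs holds on [4,5]. k = 2.

2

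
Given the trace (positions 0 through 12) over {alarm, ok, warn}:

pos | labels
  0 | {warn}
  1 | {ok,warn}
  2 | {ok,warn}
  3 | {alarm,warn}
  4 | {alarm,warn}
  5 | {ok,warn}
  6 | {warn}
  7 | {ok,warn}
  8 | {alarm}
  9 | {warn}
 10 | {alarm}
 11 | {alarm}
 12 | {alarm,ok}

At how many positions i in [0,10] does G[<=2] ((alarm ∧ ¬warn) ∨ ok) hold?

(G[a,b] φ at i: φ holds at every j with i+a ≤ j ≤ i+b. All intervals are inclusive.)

1

Evaluate at each i in [0,10]:
  i=0: ✗ (fails at j=0)
  i=1: ✗ (fails at j=3)
  i=2: ✗ (fails at j=3)
  i=3: ✗ (fails at j=3)
  i=4: ✗ (fails at j=4)
  i=5: ✗ (fails at j=6)
  i=6: ✗ (fails at j=6)
  i=7: ✗ (fails at j=9)
  i=8: ✗ (fails at j=9)
  i=9: ✗ (fails at j=9)
  i=10: ✓ (all of [10,12])
Positions where it holds: {10} → 1.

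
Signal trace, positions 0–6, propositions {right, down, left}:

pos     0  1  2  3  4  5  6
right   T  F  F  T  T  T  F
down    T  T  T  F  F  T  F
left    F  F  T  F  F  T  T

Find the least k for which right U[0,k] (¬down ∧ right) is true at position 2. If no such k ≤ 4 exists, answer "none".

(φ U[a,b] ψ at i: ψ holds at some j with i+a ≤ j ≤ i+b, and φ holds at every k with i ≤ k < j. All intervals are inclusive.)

Need earliest j ≥ 2 with (¬down ∧ right), and right at every k in [2,j-1].
  j=2: rhs fails.
  j=3: rhs holds but lhs fails at k=2.
  j=4: rhs holds but lhs fails at k=2.
  j=5: rhs fails.
  j=6: rhs fails.
No witness within the range → none.

none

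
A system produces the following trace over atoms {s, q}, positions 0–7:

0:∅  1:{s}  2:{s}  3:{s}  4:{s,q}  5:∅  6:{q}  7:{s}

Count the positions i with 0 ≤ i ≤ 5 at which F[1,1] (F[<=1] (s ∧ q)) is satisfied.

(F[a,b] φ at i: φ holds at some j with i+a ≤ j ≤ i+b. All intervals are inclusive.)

Evaluate at each i in [0,5]:
  i=0: ✗ (none in [1,1])
  i=1: ✗ (none in [2,2])
  i=2: ✓ (witness j=3)
  i=3: ✓ (witness j=4)
  i=4: ✗ (none in [5,5])
  i=5: ✗ (none in [6,6])
Positions where it holds: {2, 3} → 2.

2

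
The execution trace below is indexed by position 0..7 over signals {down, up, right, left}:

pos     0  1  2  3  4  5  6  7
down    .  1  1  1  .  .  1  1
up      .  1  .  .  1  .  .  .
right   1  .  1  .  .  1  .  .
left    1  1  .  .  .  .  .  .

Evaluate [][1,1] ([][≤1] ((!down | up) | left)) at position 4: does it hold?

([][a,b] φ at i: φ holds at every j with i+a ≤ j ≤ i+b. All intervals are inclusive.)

Check [][≤1] ((!down | up) | left) at every j in [5,5]:
  j=5: fails at 6
Fails at j=5 → formula fails.

No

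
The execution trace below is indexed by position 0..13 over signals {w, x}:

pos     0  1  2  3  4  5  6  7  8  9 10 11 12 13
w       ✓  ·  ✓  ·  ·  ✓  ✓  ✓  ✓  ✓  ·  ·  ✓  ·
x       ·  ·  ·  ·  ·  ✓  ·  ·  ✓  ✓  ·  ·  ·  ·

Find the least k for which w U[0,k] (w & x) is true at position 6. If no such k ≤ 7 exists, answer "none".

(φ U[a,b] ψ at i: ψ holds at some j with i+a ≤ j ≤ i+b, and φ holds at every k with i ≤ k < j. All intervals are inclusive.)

Need earliest j ≥ 6 with (w & x), and w at every k in [6,j-1].
  j=6: rhs fails.
  j=7: rhs fails.
  j=8: rhs holds; lhs holds on [6,7]. k = 2.

2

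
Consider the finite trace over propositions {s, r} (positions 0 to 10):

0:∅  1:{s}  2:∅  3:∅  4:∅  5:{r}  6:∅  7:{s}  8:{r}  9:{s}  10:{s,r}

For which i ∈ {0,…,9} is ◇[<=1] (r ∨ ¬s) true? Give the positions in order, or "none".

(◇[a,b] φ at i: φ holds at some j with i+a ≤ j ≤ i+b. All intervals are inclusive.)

Evaluate at each i in [0,9]:
  i=0: ✓ (witness j=0)
  i=1: ✓ (witness j=2)
  i=2: ✓ (witness j=2)
  i=3: ✓ (witness j=3)
  i=4: ✓ (witness j=4)
  i=5: ✓ (witness j=5)
  i=6: ✓ (witness j=6)
  i=7: ✓ (witness j=8)
  i=8: ✓ (witness j=8)
  i=9: ✓ (witness j=10)

0, 1, 2, 3, 4, 5, 6, 7, 8, 9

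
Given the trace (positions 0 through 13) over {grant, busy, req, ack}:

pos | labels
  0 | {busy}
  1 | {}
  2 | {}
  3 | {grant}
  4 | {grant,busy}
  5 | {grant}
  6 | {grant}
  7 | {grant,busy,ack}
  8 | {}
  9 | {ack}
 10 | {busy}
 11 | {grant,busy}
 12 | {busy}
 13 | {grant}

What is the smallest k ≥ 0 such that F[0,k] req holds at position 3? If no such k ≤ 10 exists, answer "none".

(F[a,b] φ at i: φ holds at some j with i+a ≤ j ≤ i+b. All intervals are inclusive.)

none

Scan j = 3,4,… for req:
  j=3: fails
  j=4: fails
  j=5: fails
  j=6: fails
  j=7: fails
  j=8: fails
  j=9: fails
  j=10: fails
  j=11: fails
  j=12: fails
  j=13: fails
No j in [3,13] satisfies it → none.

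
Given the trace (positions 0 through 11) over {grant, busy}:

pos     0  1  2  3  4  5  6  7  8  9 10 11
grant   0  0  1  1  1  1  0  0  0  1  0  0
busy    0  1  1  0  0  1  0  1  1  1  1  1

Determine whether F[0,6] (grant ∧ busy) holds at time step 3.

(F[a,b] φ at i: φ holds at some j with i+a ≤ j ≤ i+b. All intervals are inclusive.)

Yes

Check (grant ∧ busy) at each j in [3,9]:
  j=3: false
  j=4: false
  j=5: true
  j=6: false
  j=7: false
  j=8: false
  j=9: true
Found at j=5 → formula holds.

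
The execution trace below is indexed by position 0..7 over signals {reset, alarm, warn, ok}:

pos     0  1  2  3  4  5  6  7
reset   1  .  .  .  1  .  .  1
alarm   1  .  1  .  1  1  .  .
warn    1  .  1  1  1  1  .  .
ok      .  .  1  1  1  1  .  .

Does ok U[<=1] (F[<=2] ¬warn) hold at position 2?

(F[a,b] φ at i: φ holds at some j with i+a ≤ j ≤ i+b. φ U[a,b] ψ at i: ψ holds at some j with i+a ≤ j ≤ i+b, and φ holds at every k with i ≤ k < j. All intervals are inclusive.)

False

Need some j in [2,3] with F[<=2] ¬warn, and ok at every k in [2,j-1].
  j=2: F[<=2] ¬warn — fails (none in [2,4]).
  j=3: F[<=2] ¬warn — fails (none in [3,5]).
No j in the window works → until fails.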